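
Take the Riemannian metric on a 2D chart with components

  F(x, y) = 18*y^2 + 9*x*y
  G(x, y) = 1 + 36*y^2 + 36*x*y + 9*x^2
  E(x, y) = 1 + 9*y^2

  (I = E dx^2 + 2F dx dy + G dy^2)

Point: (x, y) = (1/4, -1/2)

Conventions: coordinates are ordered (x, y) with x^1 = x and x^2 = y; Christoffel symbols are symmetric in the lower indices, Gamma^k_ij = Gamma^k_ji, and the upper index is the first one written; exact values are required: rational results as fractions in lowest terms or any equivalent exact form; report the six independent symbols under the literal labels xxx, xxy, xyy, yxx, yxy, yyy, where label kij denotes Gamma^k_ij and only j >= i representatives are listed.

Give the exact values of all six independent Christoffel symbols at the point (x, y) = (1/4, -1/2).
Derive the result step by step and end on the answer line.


E = 13/4, F = 27/8, G = 97/16 at the point
E_x = 0, E_y = -9, F_x = -9/2, F_y = -63/4, G_x = -27/2, G_y = -27
EG - F^2 = 133/16;  g^inv = (16/133) * [[97/16, -27/8], [-27/8, 13/4]]
first-kind symbols [ij,l] = (1/2)(d_i g_jl + d_j g_il - d_l g_ij): [xx,x] = E_x/2 = 0, [xx,y] = F_x - E_y/2 = 0, [xy,x] = E_y/2 = -9/2, [xy,y] = G_x/2 = -27/4, [yy,x] = F_y - G_x/2 = -9, [yy,y] = G_y/2 = -27/2
Gamma^x_ij = (G*[ij,x] - F*[ij,y])/(EG - F^2), Gamma^y_ij = (E*[ij,y] - F*[ij,x])/(EG - F^2)

Answer: Gamma_xxx = 0, Gamma_xxy = -72/133, Gamma_xyy = -144/133, Gamma_yxx = 0, Gamma_yxy = -108/133, Gamma_yyy = -216/133


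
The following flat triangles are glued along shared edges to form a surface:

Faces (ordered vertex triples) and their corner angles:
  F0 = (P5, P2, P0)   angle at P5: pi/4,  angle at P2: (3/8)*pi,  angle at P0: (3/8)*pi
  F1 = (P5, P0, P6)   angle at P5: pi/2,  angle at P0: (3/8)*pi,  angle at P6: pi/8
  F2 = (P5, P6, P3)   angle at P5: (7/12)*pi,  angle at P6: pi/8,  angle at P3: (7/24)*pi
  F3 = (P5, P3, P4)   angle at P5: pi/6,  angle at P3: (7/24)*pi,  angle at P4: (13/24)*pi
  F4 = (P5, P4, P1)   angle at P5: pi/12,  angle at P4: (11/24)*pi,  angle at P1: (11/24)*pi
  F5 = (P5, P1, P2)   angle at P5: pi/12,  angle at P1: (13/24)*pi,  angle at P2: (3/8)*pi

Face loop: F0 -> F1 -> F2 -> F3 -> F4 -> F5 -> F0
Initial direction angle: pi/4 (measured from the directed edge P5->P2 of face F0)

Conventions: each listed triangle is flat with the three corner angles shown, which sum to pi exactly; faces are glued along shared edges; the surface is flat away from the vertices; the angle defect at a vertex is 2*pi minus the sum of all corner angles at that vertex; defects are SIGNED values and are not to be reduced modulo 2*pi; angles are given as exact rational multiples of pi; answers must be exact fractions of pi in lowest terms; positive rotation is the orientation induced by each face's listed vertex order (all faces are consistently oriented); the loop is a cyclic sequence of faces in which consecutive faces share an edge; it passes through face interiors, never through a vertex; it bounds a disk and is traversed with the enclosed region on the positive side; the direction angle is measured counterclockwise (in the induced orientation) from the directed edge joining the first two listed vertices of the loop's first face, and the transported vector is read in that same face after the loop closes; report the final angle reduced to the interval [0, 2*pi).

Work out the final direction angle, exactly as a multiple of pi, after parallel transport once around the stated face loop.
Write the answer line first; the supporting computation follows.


Answer: final direction angle = (7/12)*pi

enclosed vertex P5: corner angles sum to (5/3)*pi, defect = 2*pi - (5/3)*pi = pi/3
the rotation equals the total enclosed defect, so the final angle is initial + defects (mod 2*pi)
final angle = pi/4 + pi/3 = (7/12)*pi (mod 2*pi)


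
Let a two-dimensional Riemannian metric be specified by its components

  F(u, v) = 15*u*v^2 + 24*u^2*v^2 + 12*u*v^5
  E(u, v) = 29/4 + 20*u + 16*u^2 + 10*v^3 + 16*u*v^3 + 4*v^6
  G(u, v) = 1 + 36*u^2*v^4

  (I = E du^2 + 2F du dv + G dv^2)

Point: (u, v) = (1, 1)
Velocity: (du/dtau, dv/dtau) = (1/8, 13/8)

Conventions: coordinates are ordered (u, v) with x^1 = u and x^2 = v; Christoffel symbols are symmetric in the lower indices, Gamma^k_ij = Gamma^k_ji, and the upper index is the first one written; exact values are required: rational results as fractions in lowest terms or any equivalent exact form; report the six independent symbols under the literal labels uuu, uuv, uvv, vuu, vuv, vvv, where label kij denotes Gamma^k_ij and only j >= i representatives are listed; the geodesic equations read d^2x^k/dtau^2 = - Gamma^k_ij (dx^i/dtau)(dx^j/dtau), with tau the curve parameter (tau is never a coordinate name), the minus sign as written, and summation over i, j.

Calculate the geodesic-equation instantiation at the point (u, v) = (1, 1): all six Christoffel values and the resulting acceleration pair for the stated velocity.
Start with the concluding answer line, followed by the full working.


Answer: Gamma_uuu = 136/437, Gamma_uuv = 204/437, Gamma_uvv = 408/437, Gamma_vuu = 96/437, Gamma_vuv = 144/437, Gamma_vvv = 288/437; accelerations (d^2u/dtau^2, d^2v/dtau^2) = (-9299/3496, -1641/874)

E = 293/4, F = 51, G = 37 at the point
E_u = 68, E_v = 102, F_u = 75, F_v = 138, G_u = 72, G_v = 144
EG - F^2 = 437/4;  g^inv = (4/437) * [[37, -51], [-51, 293/4]]
first-kind symbols [ij,l] = (1/2)(d_i g_jl + d_j g_il - d_l g_ij): [uu,u] = E_u/2 = 34, [uu,v] = F_u - E_v/2 = 24, [uv,u] = E_v/2 = 51, [uv,v] = G_u/2 = 36, [vv,u] = F_v - G_u/2 = 102, [vv,v] = G_v/2 = 72
Gamma^u_ij = (G*[ij,u] - F*[ij,v])/(EG - F^2), Gamma^v_ij = (E*[ij,v] - F*[ij,u])/(EG - F^2)
Gamma_uuu = 136/437, Gamma_uuv = 204/437, Gamma_uvv = 408/437, Gamma_vuu = 96/437, Gamma_vuv = 144/437, Gamma_vvv = 288/437
d^2u/dtau^2 = -(Gamma_uuu*(1/8)^2 + 2*Gamma_uuv*(1/8)*(13/8) + Gamma_uvv*(13/8)^2) = -9299/3496
d^2v/dtau^2 = -(Gamma_vuu*(1/8)^2 + 2*Gamma_vuv*(1/8)*(13/8) + Gamma_vvv*(13/8)^2) = -1641/874


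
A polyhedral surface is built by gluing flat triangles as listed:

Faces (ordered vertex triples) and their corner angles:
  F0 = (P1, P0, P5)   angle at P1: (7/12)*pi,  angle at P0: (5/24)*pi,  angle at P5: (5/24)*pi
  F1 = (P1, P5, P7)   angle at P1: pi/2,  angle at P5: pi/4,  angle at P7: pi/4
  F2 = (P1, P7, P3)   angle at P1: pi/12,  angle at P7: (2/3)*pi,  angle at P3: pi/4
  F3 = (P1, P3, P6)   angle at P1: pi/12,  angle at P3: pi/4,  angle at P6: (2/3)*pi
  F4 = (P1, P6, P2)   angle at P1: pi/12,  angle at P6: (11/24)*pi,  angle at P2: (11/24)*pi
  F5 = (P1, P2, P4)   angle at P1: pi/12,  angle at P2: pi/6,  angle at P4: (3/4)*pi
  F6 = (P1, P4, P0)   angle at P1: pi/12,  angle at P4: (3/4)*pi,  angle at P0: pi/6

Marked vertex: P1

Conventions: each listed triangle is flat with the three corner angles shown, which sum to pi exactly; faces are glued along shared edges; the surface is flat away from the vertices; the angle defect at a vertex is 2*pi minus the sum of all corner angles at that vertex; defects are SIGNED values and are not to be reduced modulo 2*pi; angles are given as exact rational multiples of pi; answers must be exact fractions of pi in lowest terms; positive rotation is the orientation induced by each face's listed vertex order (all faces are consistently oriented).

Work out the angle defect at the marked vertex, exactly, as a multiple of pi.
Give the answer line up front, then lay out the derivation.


Answer: defect(P1) = pi/2

Sum of corner angles at P1: (3/2)*pi
defect = 2*pi - (3/2)*pi


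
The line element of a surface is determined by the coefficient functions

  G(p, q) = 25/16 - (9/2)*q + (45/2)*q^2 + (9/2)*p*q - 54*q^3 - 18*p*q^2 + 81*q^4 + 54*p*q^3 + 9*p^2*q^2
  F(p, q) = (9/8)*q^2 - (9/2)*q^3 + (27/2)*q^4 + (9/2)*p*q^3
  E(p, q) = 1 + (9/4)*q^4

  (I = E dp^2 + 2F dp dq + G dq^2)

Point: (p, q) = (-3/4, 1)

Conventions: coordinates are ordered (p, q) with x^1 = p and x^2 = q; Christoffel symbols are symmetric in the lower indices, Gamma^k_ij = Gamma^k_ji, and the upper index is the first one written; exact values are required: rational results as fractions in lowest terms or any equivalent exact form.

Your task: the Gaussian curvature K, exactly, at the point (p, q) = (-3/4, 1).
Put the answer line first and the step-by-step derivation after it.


Answer: K = -36/2209

E = 13/4, F = 27/4, G = 85/4, EG - F^2 = 47/2 at the point
E_p = 0, E_q = 9, F_p = 9/2, F_q = 261/8, G_p = 27, G_q = 459/4
E_qq = 27, F_pq = 27/2, G_pp = 18
K follows from Brioschi's formula, (det M1 - det M2)/(EG - F^2)^2.
M1 = [[-E_qq/2 + F_pq - G_pp/2, E_p/2, F_p - E_q/2], [F_q - G_p/2, E, F], [G_q/2, F, G]] = [[-9, 0, 0], [153/8, 13/4, 27/4], [459/8, 27/4, 85/4]]; det M1 = -423/2
M2 = [[0, E_q/2, G_p/2], [E_q/2, E, F], [G_p/2, F, G]] = [[0, 9/2, 27/2], [9/2, 13/4, 27/4], [27/2, 27/4, 85/4]]; det M2 = -405/2
det M1 - det M2 = -9; K = -9 / (47/2)^2 = -36/2209


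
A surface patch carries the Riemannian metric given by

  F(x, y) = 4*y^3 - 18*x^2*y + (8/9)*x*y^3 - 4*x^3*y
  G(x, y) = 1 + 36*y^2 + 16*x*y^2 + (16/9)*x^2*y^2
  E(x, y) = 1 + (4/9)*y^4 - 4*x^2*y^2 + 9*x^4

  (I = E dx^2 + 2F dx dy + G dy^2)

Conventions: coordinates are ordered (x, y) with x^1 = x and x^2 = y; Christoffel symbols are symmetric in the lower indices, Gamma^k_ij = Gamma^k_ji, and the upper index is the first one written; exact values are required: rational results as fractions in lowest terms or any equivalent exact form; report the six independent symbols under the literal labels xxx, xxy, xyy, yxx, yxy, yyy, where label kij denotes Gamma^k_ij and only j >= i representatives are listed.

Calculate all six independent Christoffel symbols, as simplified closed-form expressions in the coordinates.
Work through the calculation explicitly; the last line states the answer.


E = 1 + (4/9)*y^4 - 4*x^2*y^2 + 9*x^4; F = 4*y^3 - 18*x^2*y + (8/9)*x*y^3 - 4*x^3*y; G = 1 + 36*y^2 + 16*x*y^2 + (16/9)*x^2*y^2
Gamma^k_ij = (1/2) g^{kl} (d_i g_jl + d_j g_il - d_l g_ij), with g^inv = (1/(EG-F^2)) [[G, -F], [-F, E]]
first partials: E_x = -8*x*y^2 + 36*x^3, E_y = (16/9)*y^3 - 8*x^2*y, F_x = -36*x*y + (8/9)*y^3 - 12*x^2*y, F_y = 12*y^2 - 18*x^2 + (8/3)*x*y^2 - 4*x^3, G_x = 16*y^2 + (32/9)*x*y^2, G_y = 72*y + 32*x*y + (32/9)*x^2*y
D = EG - F^2 = 1 + 36*y^2 + 16*x*y^2 + (4/9)*y^4 - (20/9)*x^2*y^2 + 9*x^4
expanded: Gamma^x_xx = (G E_x - 2F F_x + F E_y)/(2D), Gamma^x_xy = (G E_y - F G_x)/(2D), Gamma^x_yy = (2G F_y - G G_x - F G_y)/(2D), Gamma^y_xx = (2E F_x - E E_y - F E_x)/(2D), Gamma^y_xy = (E G_x - F E_y)/(2D), Gamma^y_yy = (E G_y - 2F F_y + F G_x)/(2D); substitute and cancel common factors

Answer: Gamma_xxx = (162*x^3 - 36*x*y^2)/(81*x^4 - 20*x^2*y^2 + 144*x*y^2 + 4*y^4 + 324*y^2 + 9), Gamma_xxy = (-36*x^2*y + 8*y^3)/(81*x^4 - 20*x^2*y^2 + 144*x*y^2 + 4*y^4 + 324*y^2 + 9), Gamma_xyy = (-36*x^3 - 162*x^2 + 8*x*y^2 + 36*y^2)/(81*x^4 - 20*x^2*y^2 + 144*x*y^2 + 4*y^4 + 324*y^2 + 9), Gamma_yxx = (-72*x^2*y - 324*x*y)/(81*x^4 - 20*x^2*y^2 + 144*x*y^2 + 4*y^4 + 324*y^2 + 9), Gamma_yxy = (16*x*y^2 + 72*y^2)/(81*x^4 - 20*x^2*y^2 + 144*x*y^2 + 4*y^4 + 324*y^2 + 9), Gamma_yyy = (16*x^2*y + 144*x*y + 324*y)/(81*x^4 - 20*x^2*y^2 + 144*x*y^2 + 4*y^4 + 324*y^2 + 9)


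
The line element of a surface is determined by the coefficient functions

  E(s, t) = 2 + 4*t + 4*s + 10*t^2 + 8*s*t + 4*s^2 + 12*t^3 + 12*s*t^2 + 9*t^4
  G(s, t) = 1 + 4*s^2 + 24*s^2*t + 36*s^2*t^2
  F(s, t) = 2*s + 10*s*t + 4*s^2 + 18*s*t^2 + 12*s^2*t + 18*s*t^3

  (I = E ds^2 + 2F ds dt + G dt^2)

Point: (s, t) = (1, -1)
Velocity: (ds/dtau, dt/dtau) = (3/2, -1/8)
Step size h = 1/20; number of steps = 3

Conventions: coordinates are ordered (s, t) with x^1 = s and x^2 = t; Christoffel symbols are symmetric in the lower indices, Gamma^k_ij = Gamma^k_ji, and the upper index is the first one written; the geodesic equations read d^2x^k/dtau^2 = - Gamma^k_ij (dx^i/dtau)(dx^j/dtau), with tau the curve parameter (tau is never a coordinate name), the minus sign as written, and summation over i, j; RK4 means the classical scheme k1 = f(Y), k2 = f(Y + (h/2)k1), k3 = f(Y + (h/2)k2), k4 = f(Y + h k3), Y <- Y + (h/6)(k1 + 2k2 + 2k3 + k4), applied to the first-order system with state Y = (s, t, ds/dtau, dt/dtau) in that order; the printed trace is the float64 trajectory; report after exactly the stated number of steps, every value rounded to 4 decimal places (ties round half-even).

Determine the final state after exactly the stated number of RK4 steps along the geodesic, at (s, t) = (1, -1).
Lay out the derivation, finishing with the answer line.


f(Y) = (ds/dtau, dt/dtau, -Gamma^s_ij Y'^i Y'^j, -Gamma^t_ij Y'^i Y'^j) with the Gammas evaluated at the stage position; h = 0.050000; intermediate values shown to 6 dp
step 0: s = 1.0000, t = -1.0000, ds/dtau = 1.5000, dt/dtau = -0.1250
step 1:
  k1: at (s, t) = (1.000000, -1.000000), (ds/dtau, dt/dtau) = (1.500000, -0.125000); Gamma_sss = 0.242424, Gamma_sst = -0.484848, Gamma_stt = 0.727273, Gamma_tss = -0.242424, Gamma_tst = 0.484848, Gamma_ttt = -0.727273; k1 = (1.500000, -0.125000, -0.738636, 0.738636)
  k2: at (s, t) = (1.037500, -1.003125), (ds/dtau, dt/dtau) = (1.481534, -0.106534); Gamma_sss = 0.232959, Gamma_sst = -0.468102, Gamma_stt = 0.725085, Gamma_tss = -0.237628, Gamma_tst = 0.477484, Gamma_ttt = -0.739618; k2 = (1.481534, -0.106534, -0.667326, 0.680701)
  k3: at (s, t) = (1.037038, -1.002663), (ds/dtau, dt/dtau) = (1.483317, -0.107982); Gamma_sss = 0.233214, Gamma_sst = -0.468291, Gamma_stt = 0.725554, Gamma_tss = -0.237780, Gamma_tst = 0.477459, Gamma_ttt = -0.739760; k3 = (1.483317, -0.107982, -0.671598, 0.684747)
  k4: at (s, t) = (1.074166, -1.005399), (ds/dtau, dt/dtau) = (1.466420, -0.090763); Gamma_sss = 0.224493, Gamma_sst = -0.452621, Gamma_stt = 0.723427, Gamma_tss = -0.233184, Gamma_tst = 0.470145, Gamma_ttt = -0.751435; k4 = (1.466420, -0.090763, -0.609190, 0.632775)
  Y <- Y + (h/6)(k1 + 2k2 + 2k3 + k4): s = 1.0741, t = -1.0054, ds/dtau = 1.4665, dt/dtau = -0.0908
step 2:
  k1: at (s, t) = (1.074134, -1.005373), (ds/dtau, dt/dtau) = (1.466453, -0.090814); Gamma_sss = 0.224507, Gamma_sst = -0.452634, Gamma_stt = 0.723453, Gamma_tss = -0.233193, Gamma_tst = 0.470145, Gamma_ttt = -0.751442; k1 = (1.466453, -0.090814, -0.609325, 0.632898)
  k2: at (s, t) = (1.110796, -1.007644), (ds/dtau, dt/dtau) = (1.451220, -0.074992); Gamma_sss = 0.216517, Gamma_sst = -0.437998, Gamma_stt = 0.721517, Gamma_tss = -0.228828, Gamma_tst = 0.462903, Gamma_ttt = -0.762542; k2 = (1.451220, -0.074992, -0.555384, 0.586963)
  k3: at (s, t) = (1.110415, -1.007248), (ds/dtau, dt/dtau) = (1.452568, -0.076140); Gamma_sss = 0.216714, Gamma_sst = -0.438141, Gamma_stt = 0.721928, Gamma_tss = -0.228951, Gamma_tst = 0.462880, Gamma_ttt = -0.762691; k3 = (1.452568, -0.076140, -0.558358, 0.589885)
  k4: at (s, t) = (1.146763, -1.009180), (ds/dtau, dt/dtau) = (1.438535, -0.061320); Gamma_sss = 0.209315, Gamma_sst = -0.424396, Gamma_stt = 0.720105, Gamma_tss = -0.224769, Gamma_tst = 0.455728, Gamma_ttt = -0.773270; k4 = (1.438535, -0.061320, -0.510734, 0.548441)
  Y <- Y + (h/6)(k1 + 2k2 + 2k3 + k4): s = 1.1467, t = -1.0092, ds/dtau = 1.4386, dt/dtau = -0.0614
step 3:
  k1: at (s, t) = (1.146739, -1.009160), (ds/dtau, dt/dtau) = (1.438557, -0.061355); Gamma_sss = 0.209326, Gamma_sst = -0.424404, Gamma_stt = 0.720127, Gamma_tss = -0.224776, Gamma_tst = 0.455728, Gamma_ttt = -0.773277; k1 = (1.438557, -0.061355, -0.510818, 0.548520)
  k2: at (s, t) = (1.182703, -1.010694), (ds/dtau, dt/dtau) = (1.425786, -0.047642); Gamma_sss = 0.202507, Gamma_sst = -0.411511, Gamma_stt = 0.718518, Gamma_tss = -0.220797, Gamma_tst = 0.448678, Gamma_ttt = -0.783413; k2 = (1.425786, -0.047642, -0.469207, 0.511585)
  k3: at (s, t) = (1.182384, -1.010351), (ds/dtau, dt/dtau) = (1.426826, -0.048566); Gamma_sss = 0.202664, Gamma_sst = -0.411622, Gamma_stt = 0.718880, Gamma_tss = -0.220899, Gamma_tst = 0.448657, Gamma_ttt = -0.783562; k3 = (1.426826, -0.048566, -0.471333, 0.513741)
  k4: at (s, t) = (1.218080, -1.011588), (ds/dtau, dt/dtau) = (1.414990, -0.035668); Gamma_sss = 0.196324, Gamma_sst = -0.399473, Gamma_stt = 0.717416, Gamma_tss = -0.217087, Gamma_tst = 0.441720, Gamma_ttt = -0.793287; k4 = (1.414990, -0.035668, -0.434315, 0.480247)
  Y <- Y + (h/6)(k1 + 2k2 + 2k3 + k4): s = 1.2181, t = -1.0116, ds/dtau = 1.4150, dt/dtau = -0.0357

Answer: s = 1.2181, t = -1.0116, ds/dtau = 1.4150, dt/dtau = -0.0357


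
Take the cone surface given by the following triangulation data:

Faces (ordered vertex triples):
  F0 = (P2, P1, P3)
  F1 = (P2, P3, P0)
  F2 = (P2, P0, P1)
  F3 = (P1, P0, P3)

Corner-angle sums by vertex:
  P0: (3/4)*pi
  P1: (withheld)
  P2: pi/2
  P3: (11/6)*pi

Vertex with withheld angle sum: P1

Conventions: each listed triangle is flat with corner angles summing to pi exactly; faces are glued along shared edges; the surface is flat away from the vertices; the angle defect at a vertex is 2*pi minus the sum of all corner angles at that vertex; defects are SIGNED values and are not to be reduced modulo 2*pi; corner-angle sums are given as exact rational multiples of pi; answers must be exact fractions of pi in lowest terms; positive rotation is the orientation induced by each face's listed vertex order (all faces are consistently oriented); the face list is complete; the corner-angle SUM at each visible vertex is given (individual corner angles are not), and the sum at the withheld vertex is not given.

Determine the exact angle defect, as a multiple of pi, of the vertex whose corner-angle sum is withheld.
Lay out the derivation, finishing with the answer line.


V = 4, E = 6, F = 4; chi = V - E + F = 2
Gauss-Bonnet: total defect = 2*pi*chi = 4*pi; visible defects sum to (35/12)*pi

Answer: defect(P1) = (13/12)*pi


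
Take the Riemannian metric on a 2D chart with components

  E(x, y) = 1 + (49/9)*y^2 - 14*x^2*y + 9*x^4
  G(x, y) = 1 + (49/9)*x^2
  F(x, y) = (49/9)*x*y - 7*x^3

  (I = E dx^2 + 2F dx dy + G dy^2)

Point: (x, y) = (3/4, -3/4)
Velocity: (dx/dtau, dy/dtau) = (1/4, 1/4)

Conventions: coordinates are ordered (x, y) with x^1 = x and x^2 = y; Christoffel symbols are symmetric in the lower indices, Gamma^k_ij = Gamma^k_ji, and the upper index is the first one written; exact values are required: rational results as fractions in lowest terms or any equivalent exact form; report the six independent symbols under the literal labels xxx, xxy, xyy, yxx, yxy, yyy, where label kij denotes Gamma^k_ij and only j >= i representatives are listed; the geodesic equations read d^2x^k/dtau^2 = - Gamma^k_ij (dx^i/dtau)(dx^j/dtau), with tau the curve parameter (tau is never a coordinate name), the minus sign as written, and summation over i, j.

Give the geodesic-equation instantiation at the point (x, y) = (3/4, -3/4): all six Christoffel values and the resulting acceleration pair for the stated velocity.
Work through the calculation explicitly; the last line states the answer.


E = 3281/256, F = -385/64, G = 65/16 at the point
E_x = 495/16, E_y = -385/24, F_x = -763/48, F_y = 49/12, G_x = 49/6, G_y = 0
EG - F^2 = 4065/256;  g^inv = (256/4065) * [[65/16, 385/64], [385/64, 3281/256]]
first-kind symbols [ij,l] = (1/2)(d_i g_jl + d_j g_il - d_l g_ij): [xx,x] = E_x/2 = 495/32, [xx,y] = F_x - E_y/2 = -63/8, [xy,x] = E_y/2 = -385/48, [xy,y] = G_x/2 = 49/12, [yy,x] = F_y - G_x/2 = 0, [yy,y] = G_y/2 = 0
Gamma^x_ij = (G*[ij,x] - F*[ij,y])/(EG - F^2), Gamma^y_ij = (E*[ij,y] - F*[ij,x])/(EG - F^2)
Gamma_xxx = 264/271, Gamma_xxy = -1232/2439, Gamma_xyy = 0, Gamma_yxx = -672/1355, Gamma_yxy = 3136/12195, Gamma_yyy = 0
d^2x/dtau^2 = -(Gamma_xxx*(1/4)^2 + 2*Gamma_xxy*(1/4)*(1/4) + Gamma_xyy*(1/4)^2) = 11/4878
d^2y/dtau^2 = -(Gamma_yxx*(1/4)^2 + 2*Gamma_yxy*(1/4)*(1/4) + Gamma_yyy*(1/4)^2) = -14/12195

Answer: Gamma_xxx = 264/271, Gamma_xxy = -1232/2439, Gamma_xyy = 0, Gamma_yxx = -672/1355, Gamma_yxy = 3136/12195, Gamma_yyy = 0; accelerations (d^2x/dtau^2, d^2y/dtau^2) = (11/4878, -14/12195)


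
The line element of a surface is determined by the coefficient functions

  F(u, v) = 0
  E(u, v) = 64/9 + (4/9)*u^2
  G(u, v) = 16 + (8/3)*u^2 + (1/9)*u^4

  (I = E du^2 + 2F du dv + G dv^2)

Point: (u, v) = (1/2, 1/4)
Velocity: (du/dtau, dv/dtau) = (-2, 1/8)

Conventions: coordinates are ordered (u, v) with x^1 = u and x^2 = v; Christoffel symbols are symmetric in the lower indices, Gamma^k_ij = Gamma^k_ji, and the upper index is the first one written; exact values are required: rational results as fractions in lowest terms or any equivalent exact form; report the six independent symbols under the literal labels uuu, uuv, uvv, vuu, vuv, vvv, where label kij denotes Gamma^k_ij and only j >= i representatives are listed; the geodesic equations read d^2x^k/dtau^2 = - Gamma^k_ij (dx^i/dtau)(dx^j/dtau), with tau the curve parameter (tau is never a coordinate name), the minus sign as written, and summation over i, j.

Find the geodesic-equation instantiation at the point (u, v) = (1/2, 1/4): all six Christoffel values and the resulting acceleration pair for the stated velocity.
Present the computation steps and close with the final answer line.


E = 65/9, F = 0, G = 2401/144 at the point
E_u = 4/9, E_v = 0, F_u = 0, F_v = 0, G_u = 49/18, G_v = 0
EG - F^2 = 156065/1296;  g^inv = (1296/156065) * [[2401/144, 0], [0, 65/9]]
first-kind symbols [ij,l] = (1/2)(d_i g_jl + d_j g_il - d_l g_ij): [uu,u] = E_u/2 = 2/9, [uu,v] = F_u - E_v/2 = 0, [uv,u] = E_v/2 = 0, [uv,v] = G_u/2 = 49/36, [vv,u] = F_v - G_u/2 = -49/36, [vv,v] = G_v/2 = 0
Gamma^u_ij = (G*[ij,u] - F*[ij,v])/(EG - F^2), Gamma^v_ij = (E*[ij,v] - F*[ij,u])/(EG - F^2)
Gamma_uuu = 2/65, Gamma_uuv = 0, Gamma_uvv = -49/260, Gamma_vuu = 0, Gamma_vuv = 4/49, Gamma_vvv = 0
d^2u/dtau^2 = -(Gamma_uuu*(-2)^2 + 2*Gamma_uuv*(-2)*(1/8) + Gamma_uvv*(1/8)^2) = -1999/16640
d^2v/dtau^2 = -(Gamma_vuu*(-2)^2 + 2*Gamma_vuv*(-2)*(1/8) + Gamma_vvv*(1/8)^2) = 2/49

Answer: Gamma_uuu = 2/65, Gamma_uuv = 0, Gamma_uvv = -49/260, Gamma_vuu = 0, Gamma_vuv = 4/49, Gamma_vvv = 0; accelerations (d^2u/dtau^2, d^2v/dtau^2) = (-1999/16640, 2/49)


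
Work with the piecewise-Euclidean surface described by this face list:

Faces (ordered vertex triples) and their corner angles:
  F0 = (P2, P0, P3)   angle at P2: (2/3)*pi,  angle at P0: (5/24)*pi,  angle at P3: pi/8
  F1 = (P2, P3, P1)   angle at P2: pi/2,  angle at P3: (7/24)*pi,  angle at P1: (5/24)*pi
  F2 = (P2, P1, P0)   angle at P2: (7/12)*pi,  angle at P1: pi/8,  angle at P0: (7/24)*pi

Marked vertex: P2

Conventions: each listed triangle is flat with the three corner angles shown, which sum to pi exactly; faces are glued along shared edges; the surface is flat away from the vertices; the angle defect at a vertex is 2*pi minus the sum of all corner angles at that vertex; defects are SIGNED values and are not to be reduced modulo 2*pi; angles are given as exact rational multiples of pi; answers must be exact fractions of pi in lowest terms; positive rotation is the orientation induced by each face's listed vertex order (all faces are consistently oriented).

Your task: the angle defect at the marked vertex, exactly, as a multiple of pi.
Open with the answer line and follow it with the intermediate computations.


Answer: defect(P2) = pi/4

Sum of corner angles at P2: (7/4)*pi
defect = 2*pi - (7/4)*pi


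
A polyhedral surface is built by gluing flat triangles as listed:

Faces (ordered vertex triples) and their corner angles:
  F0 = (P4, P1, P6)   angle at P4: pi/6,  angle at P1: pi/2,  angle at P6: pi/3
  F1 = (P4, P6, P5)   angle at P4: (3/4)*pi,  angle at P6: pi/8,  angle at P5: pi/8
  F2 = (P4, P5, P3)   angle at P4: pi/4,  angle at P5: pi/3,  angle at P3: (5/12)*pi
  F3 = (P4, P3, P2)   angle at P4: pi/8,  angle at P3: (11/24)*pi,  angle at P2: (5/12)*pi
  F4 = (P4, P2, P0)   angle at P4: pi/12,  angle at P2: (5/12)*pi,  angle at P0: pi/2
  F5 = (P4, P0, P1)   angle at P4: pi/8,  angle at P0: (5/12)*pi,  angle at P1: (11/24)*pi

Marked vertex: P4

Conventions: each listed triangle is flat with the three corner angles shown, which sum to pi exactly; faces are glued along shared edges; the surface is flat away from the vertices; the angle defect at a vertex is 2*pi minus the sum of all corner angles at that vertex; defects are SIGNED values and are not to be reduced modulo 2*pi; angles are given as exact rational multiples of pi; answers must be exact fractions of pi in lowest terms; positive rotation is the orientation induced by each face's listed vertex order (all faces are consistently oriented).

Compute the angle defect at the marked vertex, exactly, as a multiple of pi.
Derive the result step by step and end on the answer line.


Sum of corner angles at P4: (3/2)*pi
defect = 2*pi - (3/2)*pi

Answer: defect(P4) = pi/2


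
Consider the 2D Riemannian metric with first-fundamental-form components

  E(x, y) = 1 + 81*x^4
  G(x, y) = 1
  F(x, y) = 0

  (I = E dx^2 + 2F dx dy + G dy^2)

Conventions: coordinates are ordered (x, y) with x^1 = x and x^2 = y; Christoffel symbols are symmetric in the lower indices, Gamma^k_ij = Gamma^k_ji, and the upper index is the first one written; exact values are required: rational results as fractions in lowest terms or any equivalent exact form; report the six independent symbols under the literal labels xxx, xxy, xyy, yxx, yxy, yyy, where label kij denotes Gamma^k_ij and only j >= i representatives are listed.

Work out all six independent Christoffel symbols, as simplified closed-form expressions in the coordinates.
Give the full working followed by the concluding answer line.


E = 1 + 81*x^4; F = 0; G = 1
Gamma^k_ij = (1/2) g^{kl} (d_i g_jl + d_j g_il - d_l g_ij), with g^inv = (1/(EG-F^2)) [[G, -F], [-F, E]]
first partials: E_x = 324*x^3, E_y = 0, F_x = 0, F_y = 0, G_x = 0, G_y = 0
D = EG - F^2 = 1 + 81*x^4
expanded: Gamma^x_xx = (G E_x - 2F F_x + F E_y)/(2D), Gamma^x_xy = (G E_y - F G_x)/(2D), Gamma^x_yy = (2G F_y - G G_x - F G_y)/(2D), Gamma^y_xx = (2E F_x - E E_y - F E_x)/(2D), Gamma^y_xy = (E G_x - F E_y)/(2D), Gamma^y_yy = (E G_y - 2F F_y + F G_x)/(2D); substitute and cancel common factors

Answer: Gamma_xxx = 162*x^3/(81*x^4 + 1), Gamma_xxy = 0, Gamma_xyy = 0, Gamma_yxx = 0, Gamma_yxy = 0, Gamma_yyy = 0


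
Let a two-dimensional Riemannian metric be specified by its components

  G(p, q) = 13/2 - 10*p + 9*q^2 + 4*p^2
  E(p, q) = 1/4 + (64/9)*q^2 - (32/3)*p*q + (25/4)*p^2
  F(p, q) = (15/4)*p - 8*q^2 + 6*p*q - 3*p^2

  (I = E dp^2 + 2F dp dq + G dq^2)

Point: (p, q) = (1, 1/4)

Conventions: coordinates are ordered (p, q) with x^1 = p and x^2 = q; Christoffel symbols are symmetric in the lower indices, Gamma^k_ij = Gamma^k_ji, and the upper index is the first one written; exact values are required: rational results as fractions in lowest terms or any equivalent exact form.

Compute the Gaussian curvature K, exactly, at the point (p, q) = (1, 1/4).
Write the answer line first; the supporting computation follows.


Answer: K = -904032/182329

E = 77/18, F = 7/4, G = 17/16, EG - F^2 = 427/288 at the point
E_p = 59/6, E_q = -64/9, F_p = -3/4, F_q = 2, G_p = -2, G_q = 9/2
E_qq = 128/9, F_pq = 6, G_pp = 8
Brioschi: K = (det M1 - det M2) / (EG - F^2)^2 with the standard first/second-derivative matrices M1, M2.
M1 = [[-E_qq/2 + F_pq - G_pp/2, E_p/2, F_p - E_q/2], [F_q - G_p/2, E, F], [G_q/2, F, G]] = [[-46/9, 59/12, 101/36], [3, 77/18, 7/4], [9/4, 7/4, 17/16]]; det M1 = -41899/2592
M2 = [[0, E_q/2, G_p/2], [E_q/2, E, F], [G_p/2, F, G]] = [[0, -32/9, -1], [-32/9, 77/18, 7/4], [-1, 7/4, 17/16]]; det M2 = -853/162
det M1 - det M2 = -3139/288; K = -3139/288 / (427/288)^2 = -904032/182329


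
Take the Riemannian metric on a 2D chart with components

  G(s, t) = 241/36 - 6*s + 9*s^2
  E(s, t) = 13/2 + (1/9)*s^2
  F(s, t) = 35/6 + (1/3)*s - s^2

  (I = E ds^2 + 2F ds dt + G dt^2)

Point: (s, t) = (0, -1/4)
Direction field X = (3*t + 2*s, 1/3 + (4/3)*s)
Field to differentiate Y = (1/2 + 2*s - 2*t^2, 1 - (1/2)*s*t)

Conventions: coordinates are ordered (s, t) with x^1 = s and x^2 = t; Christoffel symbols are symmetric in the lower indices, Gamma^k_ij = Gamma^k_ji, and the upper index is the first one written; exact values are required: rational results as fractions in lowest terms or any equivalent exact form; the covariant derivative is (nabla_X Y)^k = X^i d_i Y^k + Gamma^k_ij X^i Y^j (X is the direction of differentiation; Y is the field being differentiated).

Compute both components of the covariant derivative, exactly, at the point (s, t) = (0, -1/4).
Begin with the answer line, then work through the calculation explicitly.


Answer: (nabla_X Y)^s = -25511/16392, (nabla_X Y)^t = 11187/21856

E = 13/2, F = 35/6, G = 241/36 at the point
E_s = 0, E_t = 0, F_s = 1/3, F_t = 0, G_s = -6, G_t = 0
EG - F^2 = 683/72;  g^inv = (72/683) * [[241/36, -35/6], [-35/6, 13/2]]
first-kind symbols [ij,l] = (1/2)(d_i g_jl + d_j g_il - d_l g_ij): [ss,s] = E_s/2 = 0, [ss,t] = F_s - E_t/2 = 1/3, [st,s] = E_t/2 = 0, [st,t] = G_s/2 = -3, [tt,s] = F_t - G_s/2 = 3, [tt,t] = G_t/2 = 0
Gamma^s_ij = (G*[ij,s] - F*[ij,t])/(EG - F^2), Gamma^t_ij = (E*[ij,t] - F*[ij,s])/(EG - F^2)
Gamma_sss = -140/683, Gamma_sst = 1260/683, Gamma_stt = 1446/683, Gamma_tss = 156/683, Gamma_tst = -1404/683, Gamma_ttt = -1260/683
X = (-3/4, 1/3), Y = (3/8, 1) at the point


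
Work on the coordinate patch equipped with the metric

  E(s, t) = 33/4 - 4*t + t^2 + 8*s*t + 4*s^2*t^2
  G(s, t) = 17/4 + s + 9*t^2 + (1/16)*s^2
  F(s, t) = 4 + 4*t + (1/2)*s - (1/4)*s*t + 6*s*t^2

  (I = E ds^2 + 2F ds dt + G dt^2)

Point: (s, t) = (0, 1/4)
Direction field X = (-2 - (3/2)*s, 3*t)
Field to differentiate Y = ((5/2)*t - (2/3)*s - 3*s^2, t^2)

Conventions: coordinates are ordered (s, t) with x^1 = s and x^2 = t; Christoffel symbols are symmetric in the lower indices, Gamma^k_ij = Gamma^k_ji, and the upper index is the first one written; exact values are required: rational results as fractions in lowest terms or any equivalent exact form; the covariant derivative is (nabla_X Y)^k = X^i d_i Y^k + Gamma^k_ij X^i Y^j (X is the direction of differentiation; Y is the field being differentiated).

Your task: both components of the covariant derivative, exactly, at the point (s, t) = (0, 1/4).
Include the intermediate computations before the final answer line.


E = 117/16, F = 5, G = 77/16 at the point
E_s = 2, E_t = -7/2, F_s = 13/16, F_t = 4, G_s = 1, G_t = 9/2
EG - F^2 = 2609/256;  g^inv = (256/2609) * [[77/16, -5], [-5, 117/16]]
first-kind symbols [ij,l] = (1/2)(d_i g_jl + d_j g_il - d_l g_ij): [ss,s] = E_s/2 = 1, [ss,t] = F_s - E_t/2 = 41/16, [st,s] = E_t/2 = -7/4, [st,t] = G_s/2 = 1/2, [tt,s] = F_t - G_s/2 = 7/2, [tt,t] = G_t/2 = 9/4
Gamma^s_ij = (G*[ij,s] - F*[ij,t])/(EG - F^2), Gamma^t_ij = (E*[ij,t] - F*[ij,s])/(EG - F^2)
Gamma_sss = -2048/2609, Gamma_sst = -2796/2609, Gamma_stt = 1432/2609, Gamma_tss = 3517/2609, Gamma_tst = 3176/2609, Gamma_ttt = -268/2609
X = (-2, 3/4), Y = (5/8, 1/16) at the point

Answer: (nabla_X Y)^s = 240877/62616, (nabla_X Y)^t = -37419/41744


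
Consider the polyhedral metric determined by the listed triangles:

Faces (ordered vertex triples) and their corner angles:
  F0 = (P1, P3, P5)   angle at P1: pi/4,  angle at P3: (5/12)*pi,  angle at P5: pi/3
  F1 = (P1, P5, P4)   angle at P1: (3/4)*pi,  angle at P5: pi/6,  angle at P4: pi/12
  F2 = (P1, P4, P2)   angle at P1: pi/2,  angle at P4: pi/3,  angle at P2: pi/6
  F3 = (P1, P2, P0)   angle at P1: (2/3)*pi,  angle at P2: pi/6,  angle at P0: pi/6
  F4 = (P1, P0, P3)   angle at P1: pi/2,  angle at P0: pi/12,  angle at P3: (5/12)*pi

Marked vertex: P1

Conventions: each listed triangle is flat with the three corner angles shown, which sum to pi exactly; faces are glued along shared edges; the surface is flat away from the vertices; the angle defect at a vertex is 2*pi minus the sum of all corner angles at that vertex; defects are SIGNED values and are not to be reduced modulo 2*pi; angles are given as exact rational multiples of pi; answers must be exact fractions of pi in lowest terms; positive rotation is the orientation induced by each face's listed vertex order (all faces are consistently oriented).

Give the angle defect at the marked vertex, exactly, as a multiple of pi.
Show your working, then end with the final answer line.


Sum of corner angles at P1: (8/3)*pi
defect = 2*pi - (8/3)*pi

Answer: defect(P1) = (-2/3)*pi


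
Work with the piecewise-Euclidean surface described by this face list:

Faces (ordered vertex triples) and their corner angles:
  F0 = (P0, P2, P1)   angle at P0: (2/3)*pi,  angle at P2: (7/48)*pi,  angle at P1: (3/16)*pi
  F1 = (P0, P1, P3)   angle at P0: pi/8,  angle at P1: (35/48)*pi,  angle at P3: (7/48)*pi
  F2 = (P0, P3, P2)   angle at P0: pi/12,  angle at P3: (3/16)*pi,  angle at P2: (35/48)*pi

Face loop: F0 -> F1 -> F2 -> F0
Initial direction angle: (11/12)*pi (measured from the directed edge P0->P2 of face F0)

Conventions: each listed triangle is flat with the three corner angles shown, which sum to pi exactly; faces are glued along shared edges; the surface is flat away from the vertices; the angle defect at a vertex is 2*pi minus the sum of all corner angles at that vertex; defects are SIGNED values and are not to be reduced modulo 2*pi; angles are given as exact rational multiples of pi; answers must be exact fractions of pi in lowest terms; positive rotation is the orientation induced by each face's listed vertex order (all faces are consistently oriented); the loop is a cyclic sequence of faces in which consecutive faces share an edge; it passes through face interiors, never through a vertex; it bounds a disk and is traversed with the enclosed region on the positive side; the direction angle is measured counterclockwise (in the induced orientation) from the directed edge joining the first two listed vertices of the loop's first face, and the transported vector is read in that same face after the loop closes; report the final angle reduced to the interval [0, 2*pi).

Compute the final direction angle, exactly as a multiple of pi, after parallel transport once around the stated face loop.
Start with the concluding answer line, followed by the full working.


Answer: final direction angle = pi/24

enclosed vertex P0: corner angles sum to (7/8)*pi, defect = 2*pi - (7/8)*pi = (9/8)*pi
by Gauss-Bonnet the loop rotates the vector by the enclosed defect sum (positive orientation, mod 2*pi)
final angle = (11/12)*pi + (9/8)*pi = pi/24 (mod 2*pi)


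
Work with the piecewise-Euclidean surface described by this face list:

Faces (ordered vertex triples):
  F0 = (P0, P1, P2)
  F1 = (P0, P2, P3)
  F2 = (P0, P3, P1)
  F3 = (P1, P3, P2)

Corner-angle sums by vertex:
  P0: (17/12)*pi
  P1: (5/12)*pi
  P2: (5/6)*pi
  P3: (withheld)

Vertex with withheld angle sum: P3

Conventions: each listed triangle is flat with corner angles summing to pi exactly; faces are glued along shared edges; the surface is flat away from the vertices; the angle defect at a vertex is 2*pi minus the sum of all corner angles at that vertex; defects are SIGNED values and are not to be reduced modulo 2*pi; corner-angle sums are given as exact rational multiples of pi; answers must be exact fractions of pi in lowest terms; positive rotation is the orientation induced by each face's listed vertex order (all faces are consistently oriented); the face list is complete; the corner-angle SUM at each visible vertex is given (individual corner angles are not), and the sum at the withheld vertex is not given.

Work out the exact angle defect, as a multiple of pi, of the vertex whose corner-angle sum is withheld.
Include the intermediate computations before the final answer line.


V = 4, E = 6, F = 4; chi = V - E + F = 2
Gauss-Bonnet: total defect = 2*pi*chi = 4*pi; visible defects sum to (10/3)*pi

Answer: defect(P3) = (2/3)*pi


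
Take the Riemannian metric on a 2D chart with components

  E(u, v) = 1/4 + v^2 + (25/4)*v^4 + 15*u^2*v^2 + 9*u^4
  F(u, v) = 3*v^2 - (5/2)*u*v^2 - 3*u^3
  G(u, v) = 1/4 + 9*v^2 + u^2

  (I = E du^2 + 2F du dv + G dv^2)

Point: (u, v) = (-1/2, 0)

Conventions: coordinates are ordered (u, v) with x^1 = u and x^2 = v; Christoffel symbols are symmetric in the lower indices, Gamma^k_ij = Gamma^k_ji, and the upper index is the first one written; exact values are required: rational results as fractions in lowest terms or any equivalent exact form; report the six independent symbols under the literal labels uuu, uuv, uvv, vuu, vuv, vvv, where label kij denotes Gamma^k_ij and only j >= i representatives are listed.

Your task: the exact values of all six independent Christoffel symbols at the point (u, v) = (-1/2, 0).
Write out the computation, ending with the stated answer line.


E = 13/16, F = 3/8, G = 1/2 at the point
E_u = -9/2, E_v = 0, F_u = -9/4, F_v = 0, G_u = -1, G_v = 0
EG - F^2 = 17/64;  g^inv = (64/17) * [[1/2, -3/8], [-3/8, 13/16]]
first-kind symbols [ij,l] = (1/2)(d_i g_jl + d_j g_il - d_l g_ij): [uu,u] = E_u/2 = -9/4, [uu,v] = F_u - E_v/2 = -9/4, [uv,u] = E_v/2 = 0, [uv,v] = G_u/2 = -1/2, [vv,u] = F_v - G_u/2 = 1/2, [vv,v] = G_v/2 = 0
Gamma^u_ij = (G*[ij,u] - F*[ij,v])/(EG - F^2), Gamma^v_ij = (E*[ij,v] - F*[ij,u])/(EG - F^2)

Answer: Gamma_uuu = -18/17, Gamma_uuv = 12/17, Gamma_uvv = 16/17, Gamma_vuu = -63/17, Gamma_vuv = -26/17, Gamma_vvv = -12/17


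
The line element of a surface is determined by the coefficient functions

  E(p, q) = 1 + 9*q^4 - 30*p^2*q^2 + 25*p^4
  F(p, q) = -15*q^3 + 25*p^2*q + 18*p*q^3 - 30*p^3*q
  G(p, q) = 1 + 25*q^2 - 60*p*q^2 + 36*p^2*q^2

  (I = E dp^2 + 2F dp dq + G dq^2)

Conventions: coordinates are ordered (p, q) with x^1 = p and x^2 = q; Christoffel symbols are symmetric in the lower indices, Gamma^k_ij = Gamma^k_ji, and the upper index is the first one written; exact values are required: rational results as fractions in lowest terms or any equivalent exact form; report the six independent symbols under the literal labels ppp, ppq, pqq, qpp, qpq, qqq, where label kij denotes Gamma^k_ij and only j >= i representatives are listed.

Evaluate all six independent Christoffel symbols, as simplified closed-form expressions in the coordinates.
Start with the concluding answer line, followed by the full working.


Answer: Gamma_ppp = (50*p^3 - 30*p*q^2)/(25*p^4 + 6*p^2*q^2 - 60*p*q^2 + 9*q^4 + 25*q^2 + 1), Gamma_ppq = (-30*p^2*q + 18*q^3)/(25*p^4 + 6*p^2*q^2 - 60*p*q^2 + 9*q^4 + 25*q^2 + 1), Gamma_pqq = (-30*p^3 + 25*p^2 + 18*p*q^2 - 15*q^2)/(25*p^4 + 6*p^2*q^2 - 60*p*q^2 + 9*q^4 + 25*q^2 + 1), Gamma_qpp = (-60*p^2*q + 50*p*q)/(25*p^4 + 6*p^2*q^2 - 60*p*q^2 + 9*q^4 + 25*q^2 + 1), Gamma_qpq = (36*p*q^2 - 30*q^2)/(25*p^4 + 6*p^2*q^2 - 60*p*q^2 + 9*q^4 + 25*q^2 + 1), Gamma_qqq = (36*p^2*q - 60*p*q + 25*q)/(25*p^4 + 6*p^2*q^2 - 60*p*q^2 + 9*q^4 + 25*q^2 + 1)

E = 1 + 9*q^4 - 30*p^2*q^2 + 25*p^4; F = -15*q^3 + 25*p^2*q + 18*p*q^3 - 30*p^3*q; G = 1 + 25*q^2 - 60*p*q^2 + 36*p^2*q^2
Gamma^k_ij = (1/2) g^{kl} (d_i g_jl + d_j g_il - d_l g_ij), with g^inv = (1/(EG-F^2)) [[G, -F], [-F, E]]
first partials: E_p = -60*p*q^2 + 100*p^3, E_q = 36*q^3 - 60*p^2*q, F_p = 50*p*q + 18*q^3 - 90*p^2*q, F_q = -45*q^2 + 25*p^2 + 54*p*q^2 - 30*p^3, G_p = -60*q^2 + 72*p*q^2, G_q = 50*q - 120*p*q + 72*p^2*q
D = EG - F^2 = 1 + 25*q^2 - 60*p*q^2 + 9*q^4 + 6*p^2*q^2 + 25*p^4
expanded: Gamma^p_pp = (G E_p - 2F F_p + F E_q)/(2D), Gamma^p_pq = (G E_q - F G_p)/(2D), Gamma^p_qq = (2G F_q - G G_p - F G_q)/(2D), Gamma^q_pp = (2E F_p - E E_q - F E_p)/(2D), Gamma^q_pq = (E G_p - F E_q)/(2D), Gamma^q_qq = (E G_q - 2F F_q + F G_p)/(2D); substitute and cancel common factors


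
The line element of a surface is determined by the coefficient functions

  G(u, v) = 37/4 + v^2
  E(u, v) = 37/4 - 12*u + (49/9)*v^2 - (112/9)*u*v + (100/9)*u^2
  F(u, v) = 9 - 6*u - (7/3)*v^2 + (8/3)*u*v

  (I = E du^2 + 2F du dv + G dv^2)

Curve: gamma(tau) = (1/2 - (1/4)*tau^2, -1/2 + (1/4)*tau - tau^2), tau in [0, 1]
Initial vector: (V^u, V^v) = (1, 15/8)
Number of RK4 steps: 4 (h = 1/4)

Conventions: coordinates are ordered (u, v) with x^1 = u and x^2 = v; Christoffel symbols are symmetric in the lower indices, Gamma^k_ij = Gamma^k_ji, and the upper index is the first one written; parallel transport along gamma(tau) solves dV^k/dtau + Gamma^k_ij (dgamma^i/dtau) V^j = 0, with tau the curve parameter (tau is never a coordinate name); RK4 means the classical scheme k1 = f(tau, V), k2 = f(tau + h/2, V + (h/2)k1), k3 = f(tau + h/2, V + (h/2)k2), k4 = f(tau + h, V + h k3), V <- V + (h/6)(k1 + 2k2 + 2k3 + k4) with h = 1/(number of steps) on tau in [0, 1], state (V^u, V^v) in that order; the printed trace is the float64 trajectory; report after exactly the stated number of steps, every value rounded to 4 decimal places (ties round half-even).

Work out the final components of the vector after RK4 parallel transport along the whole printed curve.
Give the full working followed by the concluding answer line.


gamma'(tau) = (-(1/2)*tau, 1/4 - 2*tau); f(tau, V)^k = -Gamma^k_ij(gamma(tau)) gamma'^i(tau) V^j; h = 1/4; intermediate values shown to 6 dp
curve data and Christoffel symbols at the stage parameters:
  tau = 0.000000: gamma = (0.500000, -0.500000), gamma' = (0.000000, 0.250000); Gamma_uuu = 0.420513, Gamma_uuv = -0.717949, Gamma_uvv = 0.482051, Gamma_vuu = -0.368151, Gamma_vuv = 0.358974, Gamma_vvv = -0.293657
  tau = 0.125000: gamma = (0.496094, -0.484375), gamma' = (-0.062500, 0.000000); Gamma_uuu = 0.424455, Gamma_uuv = -0.730640, Gamma_uvv = 0.488918, Gamma_vuu = -0.381674, Gamma_vuv = 0.372476, Gamma_vvv = -0.300317
  tau = 0.250000: gamma = (0.484375, -0.500000), gamma' = (-0.125000, -0.250000); Gamma_uuu = 0.417603, Gamma_uuv = -0.723488, Gamma_uvv = 0.489509, Gamma_vuu = -0.381967, Gamma_vuv = 0.370470, Gamma_vvv = -0.303290
  tau = 0.375000: gamma = (0.464844, -0.546875), gamma' = (-0.187500, -0.500000); Gamma_uuu = 0.400662, Gamma_uuv = -0.697436, Gamma_uvv = 0.483420, Gamma_vuu = -0.369232, Gamma_vuv = 0.353149, Gamma_vvv = -0.302051
  tau = 0.500000: gamma = (0.437500, -0.625000), gamma' = (-0.250000, -0.750000); Gamma_uuu = 0.375843, Gamma_uuv = -0.656395, Gamma_uvv = 0.470489, Gamma_vuu = -0.344485, Gamma_vuv = 0.322347, Gamma_vvv = -0.295881
  tau = 0.625000: gamma = (0.402344, -0.734375), gamma' = (-0.312500, -1.000000); Gamma_uuu = 0.346309, Gamma_uuv = -0.606021, Gamma_uvv = 0.451184, Gamma_vuu = -0.309390, Gamma_vuv = 0.281032, Gamma_vvv = -0.284247
  tau = 0.750000: gamma = (0.359375, -0.875000), gamma' = (-0.375000, -1.250000); Gamma_uuu = 0.315461, Gamma_uuv = -0.552177, Gamma_uvv = 0.426772, Gamma_vuu = -0.266003, Gamma_vuv = 0.232586, Gamma_vvv = -0.267127
  tau = 0.875000: gamma = (0.308594, -1.046875), gamma' = (-0.437500, -1.500000); Gamma_uuu = 0.286287, Gamma_uuv = -0.499740, Gamma_uvv = 0.399129, Gamma_vuu = -0.216476, Gamma_vuv = 0.180157, Gamma_vvv = -0.245074
  tau = 1.000000: gamma = (0.250000, -1.250000), gamma' = (-0.500000, -1.750000); Gamma_uuu = 0.260981, Gamma_uuv = -0.452042, Gamma_uvv = 0.370303, Gamma_vuu = -0.162830, Gamma_vuv = 0.126293, Gamma_vvv = -0.219063
step 0: V^u = 1.0000, V^v = 1.8750
step 1: k1 = (-0.046474, 0.047908), k2 = (-0.059521, 0.020073), k3 = (-0.059405, 0.020031), k4 = (-0.066711, -0.011281); V <- V + (h/6)(k1 + 2k2 + 2k3 + k4): V^u = 0.9854, V^v = 1.8799
step 2: k1 = (-0.066744, -0.011267), k2 = (-0.058912, -0.054435), k3 = (-0.059778, -0.053872), k4 = (-0.034239, -0.112730); V <- V + (h/6)(k1 + 2k2 + 2k3 + k4): V^u = 0.9713, V^v = 1.8657
step 3: k1 = (-0.034713, -0.112496), k2 = (0.003417, -0.185450), k3 = (-0.001343, -0.182780), k4 = (0.038737, -0.263538); V <- V + (h/6)(k1 + 2k2 + 2k3 + k4): V^u = 0.9716, V^v = 1.8193
step 4: k1 = (0.038135, -0.263246), k2 = (0.069329, -0.344521), k3 = (0.063033, -0.340903), k4 = (0.079560, -0.417447); V <- V + (h/6)(k1 + 2k2 + 2k3 + k4): V^u = 0.9875, V^v = 1.7338

Answer: V^u = 0.9875, V^v = 1.7338
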